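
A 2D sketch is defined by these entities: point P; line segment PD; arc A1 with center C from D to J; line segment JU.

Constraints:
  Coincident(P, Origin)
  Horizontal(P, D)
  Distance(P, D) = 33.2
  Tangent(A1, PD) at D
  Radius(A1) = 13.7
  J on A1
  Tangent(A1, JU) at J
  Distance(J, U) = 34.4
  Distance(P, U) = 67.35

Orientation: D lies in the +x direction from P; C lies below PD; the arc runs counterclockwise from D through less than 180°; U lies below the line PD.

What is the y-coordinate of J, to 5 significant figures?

-23.237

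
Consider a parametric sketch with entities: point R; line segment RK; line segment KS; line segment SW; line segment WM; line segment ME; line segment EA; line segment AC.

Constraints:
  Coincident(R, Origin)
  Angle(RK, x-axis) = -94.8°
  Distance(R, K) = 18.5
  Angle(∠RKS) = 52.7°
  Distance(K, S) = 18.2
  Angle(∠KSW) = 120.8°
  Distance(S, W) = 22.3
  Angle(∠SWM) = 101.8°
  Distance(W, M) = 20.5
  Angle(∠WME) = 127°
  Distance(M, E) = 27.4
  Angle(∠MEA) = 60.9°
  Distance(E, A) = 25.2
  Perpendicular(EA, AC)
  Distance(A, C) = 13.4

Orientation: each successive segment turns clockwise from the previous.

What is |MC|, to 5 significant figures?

15.878

R is at the origin; RK runs at -94.8° with length 18.5, so K = (-1.5480, -18.435). ∠RKS = 52.7° gives KS at 137.90° from the x-axis; with |KS| = 18.2, S = (-15.052, -6.2334). ∠KSW = 120.8° gives SW at 78.700° from the x-axis; with |SW| = 22.3, W = (-10.682, 15.634). ∠SWM = 101.8° gives WM at 0.50000° from the x-axis; with |WM| = 20.5, M = (9.8168, 15.813). ∠WME = 127.0° gives ME at -52.500° from the x-axis; with |ME| = 27.4, E = (26.497, -5.9246). ∠MEA = 60.9° gives EA at -171.60° from the x-axis; with |EA| = 25.2, A = (1.5672, -9.6059). EA is perpendicular to AC, so AC runs at 98.400°; with |AC| = 13.4, C = (-0.39029, 3.6503). Then |MC| = |C − M| = 15.878.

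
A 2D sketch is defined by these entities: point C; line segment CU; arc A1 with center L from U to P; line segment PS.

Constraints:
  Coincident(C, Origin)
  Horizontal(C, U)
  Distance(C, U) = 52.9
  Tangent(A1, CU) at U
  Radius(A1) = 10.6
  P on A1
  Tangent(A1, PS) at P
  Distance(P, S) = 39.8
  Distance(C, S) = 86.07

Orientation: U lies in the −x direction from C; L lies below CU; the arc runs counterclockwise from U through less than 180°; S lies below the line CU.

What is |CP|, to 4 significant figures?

63.77

Checks: |LP| = 10.60 ✓; ∠(LP, PS) = 90.00° ✓; |PS| = 39.80 ✓; |CS| = 86.07 ✓.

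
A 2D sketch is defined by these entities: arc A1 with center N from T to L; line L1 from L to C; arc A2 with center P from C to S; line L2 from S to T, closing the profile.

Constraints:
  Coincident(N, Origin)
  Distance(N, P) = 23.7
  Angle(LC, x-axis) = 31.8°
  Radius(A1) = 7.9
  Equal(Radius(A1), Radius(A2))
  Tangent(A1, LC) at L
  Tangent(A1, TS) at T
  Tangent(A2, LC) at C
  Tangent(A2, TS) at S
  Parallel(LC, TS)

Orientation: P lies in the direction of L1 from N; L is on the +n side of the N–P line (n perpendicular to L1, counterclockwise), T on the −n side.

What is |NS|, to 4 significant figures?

24.98

Tangency of A1 to both parallel lines with radius 7.9 puts L and T at N ± 7.9·n: L = (-4.163, 6.714), T = (4.163, -6.714). Equal radii place C and S the same way about P: C = P + 7.9·n = (15.98, 19.20), S = P − 7.9·n = (24.31, 5.775). Then |NS| = |S − N| = 24.98.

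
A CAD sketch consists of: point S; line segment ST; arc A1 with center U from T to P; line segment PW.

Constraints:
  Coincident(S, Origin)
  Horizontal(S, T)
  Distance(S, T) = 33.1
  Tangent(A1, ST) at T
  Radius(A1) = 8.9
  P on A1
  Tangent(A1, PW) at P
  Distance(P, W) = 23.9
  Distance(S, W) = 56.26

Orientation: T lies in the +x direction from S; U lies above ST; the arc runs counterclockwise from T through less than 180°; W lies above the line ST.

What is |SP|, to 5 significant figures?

42.243

S is at the origin; ST is horizontal with |ST| = 33.1 and T on the +x side, so T = (33.100, 0.0000). The tangent condition forces UT to be normal to ST, so U = T + (0, 8.9) = (33.100, 8.9000). Since UP ⟂ PW (tangency), |UW| = √(8.9² + 23.9²) = 25.503 regardless of where P sits on A1. So W lies on both circle(S, 56.26) and circle(U, 25.503); the above-ST intersection is W = (47.723, 29.795). P is the foot of the tangent from W: P = (41.714, 6.6625).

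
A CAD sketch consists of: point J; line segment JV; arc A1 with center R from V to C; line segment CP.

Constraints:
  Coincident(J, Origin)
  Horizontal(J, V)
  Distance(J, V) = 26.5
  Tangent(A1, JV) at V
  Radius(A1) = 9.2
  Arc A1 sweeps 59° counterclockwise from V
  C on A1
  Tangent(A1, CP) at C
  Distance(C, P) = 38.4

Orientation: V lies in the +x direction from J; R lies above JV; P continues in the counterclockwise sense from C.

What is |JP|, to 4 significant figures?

65.81

J is at the origin; J and V share the same y with |JV| = 26.5 and V on the +x side, so V = (26.50, 0.000). Tangency of A1 to JV means the radius RV is perpendicular to JV, so R = V + (0, 9.2) = (26.50, 9.200). On A1, V sits at bearing -90° from R; a 59° counterclockwise sweep puts C at bearing -31°, so C = R + 9.2·(cos -31°, sin -31°) = (34.39, 4.462). The tangent condition forces RC to be normal to CP, so CP runs along (−sin -31°, cos -31°); with |CP| = 38.4, P = (54.16, 37.38). Then |JP| = |P − J| = 65.81.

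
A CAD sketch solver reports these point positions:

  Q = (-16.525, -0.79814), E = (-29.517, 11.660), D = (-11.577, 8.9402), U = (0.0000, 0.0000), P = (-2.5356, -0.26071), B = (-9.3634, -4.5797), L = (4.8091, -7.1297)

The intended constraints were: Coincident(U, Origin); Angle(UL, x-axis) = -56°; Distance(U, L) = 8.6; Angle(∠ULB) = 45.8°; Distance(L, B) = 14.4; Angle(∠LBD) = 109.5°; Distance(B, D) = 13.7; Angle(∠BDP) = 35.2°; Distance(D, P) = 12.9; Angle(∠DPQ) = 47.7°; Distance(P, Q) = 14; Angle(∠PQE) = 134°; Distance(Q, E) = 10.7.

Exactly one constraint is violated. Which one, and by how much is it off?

Distance(Q, E) = 10.7 — off by 7.30.

U = (0.00, 0.00) ✓; UL at -56.00° ✓; |UL| = 8.600 ✓; ∠ULB = 45.80° ✓; |LB| = 14.40 ✓; ∠LBD = 109.5° ✓; |BD| = 13.70 ✓; ∠BDP = 35.20° ✓; |DP| = 12.90 ✓; ∠DPQ = 47.70° ✓; |PQ| = 14.00 ✓; ∠PQE = 134.0° ✓; |QE| = 18.00 ✗.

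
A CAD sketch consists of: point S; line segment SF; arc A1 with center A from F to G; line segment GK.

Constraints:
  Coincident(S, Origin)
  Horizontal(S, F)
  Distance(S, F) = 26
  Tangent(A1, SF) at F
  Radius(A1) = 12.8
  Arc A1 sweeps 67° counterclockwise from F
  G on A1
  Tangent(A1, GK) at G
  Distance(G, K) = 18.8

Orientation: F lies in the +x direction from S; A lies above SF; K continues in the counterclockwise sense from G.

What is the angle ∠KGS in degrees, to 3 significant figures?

125°

On A1, F sits at bearing -90° from A; a 67° counterclockwise sweep puts G at bearing -23°, so G = A + 12.8·(cos -23°, sin -23°) = (37.8, 7.80). The tangent condition forces AG to be normal to GK, so GK runs along (−sin -23°, cos -23°); with |GK| = 18.8, K = (45.1, 25.1). Then cos ∠KGS = GK·GS / (|GK||GS|), giving 125°.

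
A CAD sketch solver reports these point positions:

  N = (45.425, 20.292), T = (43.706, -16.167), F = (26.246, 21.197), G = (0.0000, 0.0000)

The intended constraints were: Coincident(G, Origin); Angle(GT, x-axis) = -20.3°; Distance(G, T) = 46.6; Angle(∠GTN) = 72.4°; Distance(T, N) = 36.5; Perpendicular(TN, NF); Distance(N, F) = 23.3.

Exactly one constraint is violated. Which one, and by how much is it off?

Distance(N, F) = 23.3 — off by 4.10.

G = (0.00, 0.00) ✓; GT at -20.30° ✓; |GT| = 46.60 ✓; ∠GTN = 72.40° ✓; |TN| = 36.50 ✓; ∠(TN, NF) = 90.00° ✓; |NF| = 19.20 ✗.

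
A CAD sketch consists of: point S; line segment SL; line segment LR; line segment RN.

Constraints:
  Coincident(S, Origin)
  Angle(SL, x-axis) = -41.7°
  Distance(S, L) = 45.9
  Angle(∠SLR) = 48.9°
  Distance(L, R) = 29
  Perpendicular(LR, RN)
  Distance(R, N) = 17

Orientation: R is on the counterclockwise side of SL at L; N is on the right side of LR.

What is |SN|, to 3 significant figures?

51.6

S is at the origin; SL runs at -41.7° with length 45.9, so L = 45.9·(cos -41.7°, sin -41.7°) = (34.3, -30.5). ∠SLR = 48.9°, so LR runs at -41.7° + (180° − 48.9°) = 89.4° from the x-axis; with |LR| = 29.0, R = L + 29.0·(cos 89.4°, sin 89.4°) = (34.6, -1.54). The perpendicularity gives RN at right angles to LR; with |RN| = 17.0 on the right of LR, N = R + 17.0·(1.00, -0.0105) = (51.6, -1.71). Then |SN| = |N − S| = 51.6.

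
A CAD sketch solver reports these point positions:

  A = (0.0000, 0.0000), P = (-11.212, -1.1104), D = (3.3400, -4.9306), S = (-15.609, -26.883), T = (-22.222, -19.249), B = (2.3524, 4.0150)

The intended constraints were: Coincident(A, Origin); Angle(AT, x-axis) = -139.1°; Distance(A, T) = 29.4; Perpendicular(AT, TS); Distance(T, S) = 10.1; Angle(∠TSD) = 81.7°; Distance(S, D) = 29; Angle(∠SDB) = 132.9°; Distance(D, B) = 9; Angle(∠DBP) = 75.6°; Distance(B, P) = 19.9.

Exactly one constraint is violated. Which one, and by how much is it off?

Distance(B, P) = 19.9 — off by 5.40.

A = (0.00, 0.00) ✓; AT at -139.1° ✓; |AT| = 29.40 ✓; ∠(AT, TS) = 90.00° ✓; |TS| = 10.10 ✓; ∠TSD = 81.70° ✓; |SD| = 29.00 ✓; ∠SDB = 132.9° ✓; |DB| = 9.000 ✓; ∠DBP = 75.60° ✓; |BP| = 14.50 ✗.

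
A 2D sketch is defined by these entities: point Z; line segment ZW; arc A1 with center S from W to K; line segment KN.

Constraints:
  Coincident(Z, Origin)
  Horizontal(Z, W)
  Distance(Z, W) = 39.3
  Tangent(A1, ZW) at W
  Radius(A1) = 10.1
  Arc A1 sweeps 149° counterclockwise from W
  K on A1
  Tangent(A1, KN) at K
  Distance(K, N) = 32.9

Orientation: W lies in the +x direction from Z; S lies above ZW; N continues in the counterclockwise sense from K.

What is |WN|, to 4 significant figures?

42.47

On A1, W sits at bearing -90° from S; a 149° counterclockwise sweep puts K at bearing 59°, so K = S + 10.1·(cos 59°, sin 59°) = (44.50, 18.76). A1 meets KN tangentially, so SK is at right angles to KN, so KN runs along (−sin 59°, cos 59°); with |KN| = 32.9, N = (16.30, 35.70). Then |WN| = |N − W| = 42.47.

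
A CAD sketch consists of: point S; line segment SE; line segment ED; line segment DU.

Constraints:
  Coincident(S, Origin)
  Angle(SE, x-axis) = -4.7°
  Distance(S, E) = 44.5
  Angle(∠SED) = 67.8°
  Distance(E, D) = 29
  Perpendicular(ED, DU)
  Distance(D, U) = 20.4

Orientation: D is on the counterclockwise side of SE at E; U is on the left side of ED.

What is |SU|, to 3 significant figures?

24.1

S is at the origin; SE runs at -4.7° with length 44.5, so E = 44.5·(cos -4.7°, sin -4.7°) = (44.4, -3.65). ∠SED = 67.8°, so ED runs at -4.7° + (180° − 67.8°) = 108° from the x-axis; with |ED| = 29.0, D = E + 29.0·(cos 108°, sin 108°) = (35.6, 24.0). ED is perpendicular to DU; with |DU| = 20.4 on the left of ED, U = D + 20.4·(-0.954, -0.301) = (16.2, 17.9). Then |SU| = |U − S| = 24.1.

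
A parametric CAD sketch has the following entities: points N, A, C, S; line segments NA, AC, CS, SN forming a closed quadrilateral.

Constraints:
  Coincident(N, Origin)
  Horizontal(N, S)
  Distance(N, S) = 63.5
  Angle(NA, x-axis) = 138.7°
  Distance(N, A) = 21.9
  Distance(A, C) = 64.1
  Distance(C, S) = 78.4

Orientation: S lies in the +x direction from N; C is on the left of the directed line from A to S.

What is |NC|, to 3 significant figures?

69.5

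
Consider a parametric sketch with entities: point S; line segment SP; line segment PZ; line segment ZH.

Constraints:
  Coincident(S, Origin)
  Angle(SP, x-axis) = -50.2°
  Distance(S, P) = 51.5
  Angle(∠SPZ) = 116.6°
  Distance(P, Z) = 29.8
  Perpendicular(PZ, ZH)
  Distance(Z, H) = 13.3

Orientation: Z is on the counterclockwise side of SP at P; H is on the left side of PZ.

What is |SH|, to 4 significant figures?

62.18

S is at the origin; SP runs at -50.2° with length 51.5, so P = 51.5·(cos -50.2°, sin -50.2°) = (32.97, -39.57). ∠SPZ = 116.6°, so PZ runs at -50.2° + (180° − 116.6°) = 13.20° from the x-axis; with |PZ| = 29.8, Z = P + 29.8·(cos 13.20°, sin 13.20°) = (61.98, -32.76). PZ is perpendicular to ZH; with |ZH| = 13.3 on the left of PZ, H = Z + 13.3·(-0.2284, 0.9736) = (58.94, -19.81). Then |SH| = |H − S| = 62.18.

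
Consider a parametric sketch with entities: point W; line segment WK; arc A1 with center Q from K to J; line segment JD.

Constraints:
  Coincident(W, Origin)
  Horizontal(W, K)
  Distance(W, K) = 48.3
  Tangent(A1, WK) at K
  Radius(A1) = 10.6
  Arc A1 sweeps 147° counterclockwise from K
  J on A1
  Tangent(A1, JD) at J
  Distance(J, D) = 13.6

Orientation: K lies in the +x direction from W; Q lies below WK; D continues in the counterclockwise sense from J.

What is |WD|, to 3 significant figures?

60.3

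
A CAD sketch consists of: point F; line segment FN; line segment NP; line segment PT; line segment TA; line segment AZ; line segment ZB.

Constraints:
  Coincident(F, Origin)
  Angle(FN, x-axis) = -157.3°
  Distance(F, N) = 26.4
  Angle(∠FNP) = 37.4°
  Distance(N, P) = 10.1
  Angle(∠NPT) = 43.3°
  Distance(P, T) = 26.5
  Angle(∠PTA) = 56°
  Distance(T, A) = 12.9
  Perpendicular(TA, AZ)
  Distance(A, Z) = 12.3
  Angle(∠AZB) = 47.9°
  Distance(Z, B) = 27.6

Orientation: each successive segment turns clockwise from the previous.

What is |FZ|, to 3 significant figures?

23.7

∠PTA = 56.0° gives TA at 159° from the x-axis; with |TA| = 12.9, A = (-25.3, -22.7). TA ⟂ AZ, so AZ runs at 69.4°; with |AZ| = 12.3, Z = (-20.9, -11.2). Then |FZ| = |Z − F| = 23.7.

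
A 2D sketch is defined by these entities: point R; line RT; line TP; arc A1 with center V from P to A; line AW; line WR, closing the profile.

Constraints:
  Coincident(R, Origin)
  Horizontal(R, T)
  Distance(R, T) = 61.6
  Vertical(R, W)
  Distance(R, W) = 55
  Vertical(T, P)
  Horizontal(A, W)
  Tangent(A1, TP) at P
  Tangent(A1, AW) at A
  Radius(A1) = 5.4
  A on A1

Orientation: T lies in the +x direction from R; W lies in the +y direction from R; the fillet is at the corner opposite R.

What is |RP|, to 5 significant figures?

79.087

The virtual corner opposite R is at (61.600, 55.000). A1 meets TP tangentially, so VP is at right angles to TP and tangency of A1 to AW means the radius VA is perpendicular to AW, with radius 5.4, so the center V sits 5.4 in from both sides at V = (56.200, 49.600). That places the tangent points at P = (61.600, 49.600) on TP and A = (56.200, 55.000) on AW. Then |RP| = |P − R| = 79.087.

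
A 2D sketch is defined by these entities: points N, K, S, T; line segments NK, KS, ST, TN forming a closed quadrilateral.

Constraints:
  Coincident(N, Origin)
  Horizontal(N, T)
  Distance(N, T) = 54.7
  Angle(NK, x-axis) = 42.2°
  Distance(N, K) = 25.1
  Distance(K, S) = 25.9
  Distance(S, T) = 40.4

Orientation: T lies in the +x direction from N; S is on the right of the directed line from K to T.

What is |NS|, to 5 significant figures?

17.643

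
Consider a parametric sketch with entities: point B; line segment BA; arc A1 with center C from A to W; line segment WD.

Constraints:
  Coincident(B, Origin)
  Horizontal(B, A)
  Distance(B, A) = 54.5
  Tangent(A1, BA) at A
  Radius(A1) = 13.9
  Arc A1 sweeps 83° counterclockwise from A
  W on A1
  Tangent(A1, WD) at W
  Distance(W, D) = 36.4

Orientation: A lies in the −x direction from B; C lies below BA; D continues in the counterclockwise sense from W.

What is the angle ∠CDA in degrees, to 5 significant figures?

7.2332°

B is at the origin; BA is horizontal with |BA| = 54.5 and A on the −x side, so A = (-54.500, 0.0000). The tangent condition forces CA to be normal to BA, so C = A + (0, -13.9) = (-54.500, -13.900). On A1, A sits at bearing 90° from C; an 83° counterclockwise sweep puts W at bearing 173°, so W = C + 13.9·(cos 173°, sin 173°) = (-68.296, -12.206). A1 meets WD tangentially, so CW is at right angles to WD, so WD runs along (−sin 173°, cos 173°); with |WD| = 36.4, D = (-72.732, -48.335). Then cos ∠CDA = DC·DA / (|DC||DA|), giving 7.2332°.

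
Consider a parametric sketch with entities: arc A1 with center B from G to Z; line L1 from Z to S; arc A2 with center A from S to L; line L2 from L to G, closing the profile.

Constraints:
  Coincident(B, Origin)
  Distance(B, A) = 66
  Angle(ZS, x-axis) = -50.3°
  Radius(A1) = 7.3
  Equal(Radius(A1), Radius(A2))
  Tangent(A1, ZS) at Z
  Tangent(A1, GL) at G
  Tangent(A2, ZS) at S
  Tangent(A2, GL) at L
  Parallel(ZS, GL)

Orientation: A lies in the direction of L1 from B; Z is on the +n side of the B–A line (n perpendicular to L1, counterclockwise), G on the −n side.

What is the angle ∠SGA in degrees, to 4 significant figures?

6.162°

The slot axis is L1's direction at -50.3°, so u = (cos -50.3°, sin -50.3°) = (0.6388, -0.7694) and n = (−sin -50.3°, cos -50.3°) = (0.7694, 0.6388). B is at the origin and A lies 66.0 along u from B, so A = 66.0·u = (42.16, -50.78). Tangency of A1 to both parallel lines with radius 7.3 puts Z and G at B ± 7.3·n: Z = (5.617, 4.663), G = (-5.617, -4.663). Equal radii place S and L the same way about A: S = A + 7.3·n = (47.78, -46.12), L = A − 7.3·n = (36.54, -55.44). Then cos ∠SGA = GS·GA / (|GS||GA|), giving 6.162°.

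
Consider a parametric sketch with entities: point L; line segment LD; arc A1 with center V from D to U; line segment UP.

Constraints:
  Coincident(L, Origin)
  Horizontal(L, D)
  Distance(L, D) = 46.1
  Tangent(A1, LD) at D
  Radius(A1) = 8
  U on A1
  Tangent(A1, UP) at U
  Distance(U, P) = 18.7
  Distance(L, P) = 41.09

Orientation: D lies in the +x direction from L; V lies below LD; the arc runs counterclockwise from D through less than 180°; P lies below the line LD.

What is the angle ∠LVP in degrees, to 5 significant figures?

61.283°

L is at the origin; LD is horizontal with |LD| = 46.1 and D on the +x side, so D = (46.100, 0.0000). Tangency of A1 to LD means the radius VD is perpendicular to LD, so V = D + (0, -8) = (46.100, -8.0000). Since VU ⟂ UP (tangency), |VP| = √(8.0² + 18.7²) = 20.339 regardless of where U sits on A1. So P lies on both circle(L, 41.09) and circle(V, 20.339); the below-LD intersection is P = (33.421, -23.904). U is the foot of the tangent from P: U = (38.387, -5.8755).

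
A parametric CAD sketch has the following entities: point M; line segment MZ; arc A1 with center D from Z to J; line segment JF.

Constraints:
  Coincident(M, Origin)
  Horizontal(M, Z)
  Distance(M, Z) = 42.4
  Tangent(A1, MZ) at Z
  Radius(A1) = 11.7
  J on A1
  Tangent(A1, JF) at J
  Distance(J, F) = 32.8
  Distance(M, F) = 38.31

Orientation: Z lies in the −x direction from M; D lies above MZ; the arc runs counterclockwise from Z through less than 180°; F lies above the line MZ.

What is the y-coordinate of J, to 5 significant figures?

6.0195

M is at the origin; MZ is horizontal with |MZ| = 42.4 and Z on the −x side, so Z = (-42.400, 0.0000). Since A1 is tangent to MZ there, DZ ⟂ MZ, so D = Z + (0, 11.7) = (-42.400, 11.700). Since DJ ⟂ JF (tangency), |DF| = √(11.7² + 32.8²) = 34.824 regardless of where J sits on A1. So F lies on both circle(M, 38.31) and circle(D, 34.824); the above-MZ intersection is F = (-16.247, 34.694). J is the foot of the tangent from F: J = (-32.171, 6.0195).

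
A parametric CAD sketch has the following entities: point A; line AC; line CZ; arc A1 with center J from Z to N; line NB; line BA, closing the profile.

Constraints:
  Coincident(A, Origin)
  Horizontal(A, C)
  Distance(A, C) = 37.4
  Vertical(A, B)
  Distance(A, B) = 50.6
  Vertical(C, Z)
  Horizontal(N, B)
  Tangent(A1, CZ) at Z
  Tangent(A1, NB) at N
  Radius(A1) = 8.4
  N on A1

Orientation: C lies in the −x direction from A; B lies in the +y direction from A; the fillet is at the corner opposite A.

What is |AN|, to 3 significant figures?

58.3

A is at the origin; AC is horizontal with |AC| = 37.4 and C on the −x side, so C = (-37.4, 0.00). AB is vertical with |AB| = 50.6 and B on the +y side, so B = (0.00, 50.6). The virtual corner opposite A is at (-37.4, 50.6). A1 meets CZ tangentially, so JZ is at right angles to CZ and since A1 is tangent to NB there, JN ⟂ NB, with radius 8.4, so the center J sits 8.4 in from both sides at J = (-29.0, 42.2). That places the tangent points at Z = (-37.4, 42.2) on CZ and N = (-29.0, 50.6) on NB. Then |AN| = |N − A| = 58.3.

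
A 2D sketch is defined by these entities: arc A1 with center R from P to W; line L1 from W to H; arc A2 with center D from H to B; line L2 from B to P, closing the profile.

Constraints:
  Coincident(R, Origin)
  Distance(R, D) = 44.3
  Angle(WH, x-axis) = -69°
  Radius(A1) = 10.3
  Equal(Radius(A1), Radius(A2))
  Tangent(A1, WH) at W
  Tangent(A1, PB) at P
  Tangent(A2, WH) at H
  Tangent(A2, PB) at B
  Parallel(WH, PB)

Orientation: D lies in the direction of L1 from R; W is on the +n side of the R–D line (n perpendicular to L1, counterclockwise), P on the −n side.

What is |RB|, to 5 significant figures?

45.482

The slot axis is L1's direction at -69.0°, so u = (cos -69.0°, sin -69.0°) = (0.35837, -0.93358) and n = (−sin -69.0°, cos -69.0°) = (0.93358, 0.35837). R is at the origin and D lies 44.3 along u from R, so D = 44.3·u = (15.876, -41.358). Tangency of A1 to both parallel lines with radius 10.3 puts W and P at R ± 10.3·n: W = (9.6159, 3.6912), P = (-9.6159, -3.6912). Equal radii place H and B the same way about D: H = D + 10.3·n = (25.492, -37.666), B = D − 10.3·n = (6.2598, -45.049). Then |RB| = |B − R| = 45.482.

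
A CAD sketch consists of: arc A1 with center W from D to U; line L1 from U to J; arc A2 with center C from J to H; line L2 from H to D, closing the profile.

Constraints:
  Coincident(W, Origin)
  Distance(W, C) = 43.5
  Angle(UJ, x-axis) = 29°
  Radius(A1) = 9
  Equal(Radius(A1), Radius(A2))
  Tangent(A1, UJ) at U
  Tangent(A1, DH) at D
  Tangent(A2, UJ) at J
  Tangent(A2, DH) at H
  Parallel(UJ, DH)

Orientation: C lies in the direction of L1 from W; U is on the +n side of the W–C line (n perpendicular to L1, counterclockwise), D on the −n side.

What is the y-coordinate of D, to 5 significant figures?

-7.8716

The slot axis is L1's direction at 29.0°, so u = (cos 29.0°, sin 29.0°) = (0.87462, 0.48481) and n = (−sin 29.0°, cos 29.0°) = (-0.48481, 0.87462). W is at the origin and C lies 43.5 along u from W, so C = 43.5·u = (38.046, 21.089). Tangency of A1 to both parallel lines with radius 9.0 puts U and D at W ± 9.0·n: U = (-4.3633, 7.8716), D = (4.3633, -7.8716). So D.y = -7.8716.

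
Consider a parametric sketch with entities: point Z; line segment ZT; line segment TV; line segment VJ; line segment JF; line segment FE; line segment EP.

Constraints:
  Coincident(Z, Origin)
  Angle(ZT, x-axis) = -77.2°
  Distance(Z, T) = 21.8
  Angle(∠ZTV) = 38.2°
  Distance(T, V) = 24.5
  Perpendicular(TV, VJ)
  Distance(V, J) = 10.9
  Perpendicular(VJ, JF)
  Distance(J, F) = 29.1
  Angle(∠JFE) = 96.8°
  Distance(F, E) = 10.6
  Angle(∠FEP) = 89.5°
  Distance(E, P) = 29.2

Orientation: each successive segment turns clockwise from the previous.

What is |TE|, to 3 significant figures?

5.87

Z is at the origin; ZT runs at -77.2° with length 21.8, so T = (4.83, -21.3). ∠ZTV = 38.2° gives TV at 141° from the x-axis; with |TV| = 24.5, V = (-14.2, -5.84). The perpendicularity gives VJ at right angles to TV, so VJ runs at 51.0°; with |VJ| = 10.9, J = (-7.35, 2.63). VJ ⟂ JF, so JF runs at -39.0°; with |JF| = 29.1, F = (15.3, -15.7). ∠JFE = 96.8° gives FE at -122° from the x-axis; with |FE| = 10.6, E = (9.62, -24.7). Then |TE| = |E − T| = 5.87.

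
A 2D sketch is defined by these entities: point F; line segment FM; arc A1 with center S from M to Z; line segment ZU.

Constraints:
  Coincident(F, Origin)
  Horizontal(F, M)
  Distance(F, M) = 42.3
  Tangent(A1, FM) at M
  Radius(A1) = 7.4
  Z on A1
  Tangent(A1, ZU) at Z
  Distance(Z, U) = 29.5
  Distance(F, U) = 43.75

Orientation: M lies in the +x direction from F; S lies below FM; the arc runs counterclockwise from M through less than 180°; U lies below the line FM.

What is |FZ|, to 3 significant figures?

35.6

Checks: |SZ| = 7.400 ✓; ∠(SZ, ZU) = 90.00° ✓; |ZU| = 29.50 ✓; |FU| = 43.75 ✓.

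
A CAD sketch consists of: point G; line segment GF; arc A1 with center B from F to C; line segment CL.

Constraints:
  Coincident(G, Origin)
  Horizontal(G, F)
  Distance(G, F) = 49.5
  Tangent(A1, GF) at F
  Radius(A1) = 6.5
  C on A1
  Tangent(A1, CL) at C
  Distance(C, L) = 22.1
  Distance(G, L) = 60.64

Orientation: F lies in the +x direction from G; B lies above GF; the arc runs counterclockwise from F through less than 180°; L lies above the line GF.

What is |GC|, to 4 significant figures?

56.42

Checks: G = (0.00, 0.00) ✓; |BC| = 6.500 ✓; ∠(BC, CL) = 90.00° ✓; |CL| = 22.10 ✓; |GL| = 60.64 ✓.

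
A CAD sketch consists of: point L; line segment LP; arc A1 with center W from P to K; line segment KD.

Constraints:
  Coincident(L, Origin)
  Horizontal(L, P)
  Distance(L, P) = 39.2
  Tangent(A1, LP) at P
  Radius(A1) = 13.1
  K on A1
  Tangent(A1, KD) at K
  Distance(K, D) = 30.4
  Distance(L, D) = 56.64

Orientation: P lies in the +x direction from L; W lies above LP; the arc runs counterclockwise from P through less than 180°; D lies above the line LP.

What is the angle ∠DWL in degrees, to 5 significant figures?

98.492°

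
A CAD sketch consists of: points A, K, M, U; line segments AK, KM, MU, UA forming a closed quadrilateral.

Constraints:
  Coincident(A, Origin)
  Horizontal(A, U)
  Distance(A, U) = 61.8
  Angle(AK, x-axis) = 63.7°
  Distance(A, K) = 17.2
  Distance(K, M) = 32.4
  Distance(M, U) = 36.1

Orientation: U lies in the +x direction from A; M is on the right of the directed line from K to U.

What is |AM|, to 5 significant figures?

29.135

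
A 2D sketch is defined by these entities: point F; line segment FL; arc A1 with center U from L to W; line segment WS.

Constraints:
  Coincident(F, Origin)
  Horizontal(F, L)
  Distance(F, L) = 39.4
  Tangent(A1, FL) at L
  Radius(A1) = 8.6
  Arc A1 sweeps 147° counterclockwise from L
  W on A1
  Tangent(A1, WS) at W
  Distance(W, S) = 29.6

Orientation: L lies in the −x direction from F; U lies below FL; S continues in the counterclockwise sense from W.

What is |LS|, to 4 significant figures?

37.75

On A1, L sits at bearing 90° from U; a 147° counterclockwise sweep puts W at bearing 237°, so W = U + 8.6·(cos 237°, sin 237°) = (-44.08, -15.81). The tangent condition forces UW to be normal to WS, so WS runs along (−sin 237°, cos 237°); with |WS| = 29.6, S = (-19.26, -31.93). Then |LS| = |S − L| = 37.75.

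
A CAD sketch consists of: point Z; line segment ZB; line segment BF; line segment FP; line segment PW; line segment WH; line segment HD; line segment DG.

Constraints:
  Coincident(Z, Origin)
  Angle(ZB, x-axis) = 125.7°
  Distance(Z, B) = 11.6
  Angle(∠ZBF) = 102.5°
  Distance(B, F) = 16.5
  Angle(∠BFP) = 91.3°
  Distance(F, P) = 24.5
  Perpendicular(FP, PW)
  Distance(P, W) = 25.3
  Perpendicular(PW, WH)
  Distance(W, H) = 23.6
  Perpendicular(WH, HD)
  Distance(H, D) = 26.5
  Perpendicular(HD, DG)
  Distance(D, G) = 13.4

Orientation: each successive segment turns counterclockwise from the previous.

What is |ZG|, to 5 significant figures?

20.745

The perpendicularity gives HD at right angles to WH, so HD runs at -158.10°; with |HD| = 26.5, D = (-22.713, 1.6375). The perpendicularity gives DG at right angles to HD, so DG runs at -68.100°; with |DG| = 13.4, G = (-17.714, -10.796). Then |ZG| = |G − Z| = 20.745.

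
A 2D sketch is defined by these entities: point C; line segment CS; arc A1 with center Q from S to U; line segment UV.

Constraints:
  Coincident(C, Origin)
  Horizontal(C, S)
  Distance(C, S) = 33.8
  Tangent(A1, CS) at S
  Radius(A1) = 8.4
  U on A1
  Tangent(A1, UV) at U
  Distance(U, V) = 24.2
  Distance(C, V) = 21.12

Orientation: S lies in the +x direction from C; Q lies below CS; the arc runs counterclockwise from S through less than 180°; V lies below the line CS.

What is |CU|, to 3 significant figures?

28.2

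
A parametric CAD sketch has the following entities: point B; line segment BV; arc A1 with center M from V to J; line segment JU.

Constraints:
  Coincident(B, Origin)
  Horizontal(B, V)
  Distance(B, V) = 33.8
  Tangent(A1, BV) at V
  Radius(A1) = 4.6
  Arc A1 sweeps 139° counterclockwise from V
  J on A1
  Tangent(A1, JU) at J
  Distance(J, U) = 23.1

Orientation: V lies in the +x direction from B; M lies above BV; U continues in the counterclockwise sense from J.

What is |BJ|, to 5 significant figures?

37.692

B is at the origin; B and V share the same y with |BV| = 33.8 and V on the +x side, so V = (33.800, 0.0000). The tangent condition forces MV to be normal to BV, so M = V + (0, 4.6) = (33.800, 4.6000). On A1, V sits at bearing -90° from M; a 139° counterclockwise sweep puts J at bearing 49°, so J = M + 4.6·(cos 49°, sin 49°) = (36.818, 8.0717). Then |BJ| = |J − B| = 37.692.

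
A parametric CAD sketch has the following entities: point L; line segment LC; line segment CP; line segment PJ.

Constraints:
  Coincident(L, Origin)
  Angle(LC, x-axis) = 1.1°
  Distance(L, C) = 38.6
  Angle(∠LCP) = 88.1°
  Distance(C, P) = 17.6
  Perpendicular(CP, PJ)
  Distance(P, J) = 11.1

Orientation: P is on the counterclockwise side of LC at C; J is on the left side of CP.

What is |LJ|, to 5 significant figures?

31.960

∠LCP = 88.1°, so CP runs at 1.1° + (180° − 88.1°) = 93.000° from the x-axis; with |CP| = 17.6, P = C + 17.6·(cos 93.000°, sin 93.000°) = (37.672, 18.317). CP ⟂ PJ; with |PJ| = 11.1 on the left of CP, J = P + 11.1·(-0.99863, -0.052336) = (26.587, 17.736). Then |LJ| = |J − L| = 31.960.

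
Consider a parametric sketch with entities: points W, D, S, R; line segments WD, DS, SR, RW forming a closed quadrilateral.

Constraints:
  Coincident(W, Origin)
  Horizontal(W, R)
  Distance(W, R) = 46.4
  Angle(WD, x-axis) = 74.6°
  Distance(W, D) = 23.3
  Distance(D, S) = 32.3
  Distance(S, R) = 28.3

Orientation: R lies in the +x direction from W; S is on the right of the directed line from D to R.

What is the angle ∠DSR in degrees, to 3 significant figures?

98.7°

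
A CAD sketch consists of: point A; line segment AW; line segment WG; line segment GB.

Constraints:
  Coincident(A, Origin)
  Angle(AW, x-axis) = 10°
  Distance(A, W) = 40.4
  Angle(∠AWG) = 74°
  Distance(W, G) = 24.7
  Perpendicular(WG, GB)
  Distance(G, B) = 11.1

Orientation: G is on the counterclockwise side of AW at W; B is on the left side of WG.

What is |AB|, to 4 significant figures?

30.87

A is at the origin; AW runs at 10.0° with length 40.4, so W = 40.4·(cos 10.0°, sin 10.0°) = (39.79, 7.015). ∠AWG = 74.0°, so WG runs at 10.0° + (180° − 74.0°) = 116.0° from the x-axis; with |WG| = 24.7, G = W + 24.7·(cos 116.0°, sin 116.0°) = (28.96, 29.22). The perpendicularity gives GB at right angles to WG; with |GB| = 11.1 on the left of WG, B = G + 11.1·(-0.8988, -0.4384) = (18.98, 24.35). Then |AB| = |B − A| = 30.87.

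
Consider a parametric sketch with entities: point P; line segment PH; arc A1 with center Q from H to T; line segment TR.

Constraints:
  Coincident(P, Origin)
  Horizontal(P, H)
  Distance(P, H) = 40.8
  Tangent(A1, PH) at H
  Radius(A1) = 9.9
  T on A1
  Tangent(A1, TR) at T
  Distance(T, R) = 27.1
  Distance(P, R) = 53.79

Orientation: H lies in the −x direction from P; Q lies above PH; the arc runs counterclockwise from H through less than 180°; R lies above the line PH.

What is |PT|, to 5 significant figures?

33.480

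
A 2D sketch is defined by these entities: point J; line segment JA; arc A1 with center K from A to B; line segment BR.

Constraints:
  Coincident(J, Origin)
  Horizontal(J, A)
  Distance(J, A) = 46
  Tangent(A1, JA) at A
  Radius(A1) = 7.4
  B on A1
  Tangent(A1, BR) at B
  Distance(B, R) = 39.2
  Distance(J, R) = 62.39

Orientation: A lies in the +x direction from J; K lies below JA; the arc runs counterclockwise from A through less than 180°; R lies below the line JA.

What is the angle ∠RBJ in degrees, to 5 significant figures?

105.07°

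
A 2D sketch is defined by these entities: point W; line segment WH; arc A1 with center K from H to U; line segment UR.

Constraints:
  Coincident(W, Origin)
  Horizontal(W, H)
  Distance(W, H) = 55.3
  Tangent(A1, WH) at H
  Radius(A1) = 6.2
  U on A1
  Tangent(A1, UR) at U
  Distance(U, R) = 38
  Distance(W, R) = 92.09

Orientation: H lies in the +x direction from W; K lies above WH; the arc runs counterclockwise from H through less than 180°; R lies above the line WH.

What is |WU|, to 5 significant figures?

59.310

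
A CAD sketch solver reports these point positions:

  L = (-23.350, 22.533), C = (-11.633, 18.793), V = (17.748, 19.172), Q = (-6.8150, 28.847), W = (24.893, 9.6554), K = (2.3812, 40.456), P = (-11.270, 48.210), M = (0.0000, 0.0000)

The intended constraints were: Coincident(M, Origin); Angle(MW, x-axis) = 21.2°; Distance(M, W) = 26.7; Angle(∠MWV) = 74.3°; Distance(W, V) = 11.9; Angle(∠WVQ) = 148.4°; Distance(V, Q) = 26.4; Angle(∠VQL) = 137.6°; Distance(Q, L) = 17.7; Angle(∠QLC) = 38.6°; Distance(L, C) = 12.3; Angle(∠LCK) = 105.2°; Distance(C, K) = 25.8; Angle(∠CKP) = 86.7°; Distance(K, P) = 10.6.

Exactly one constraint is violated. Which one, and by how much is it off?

Distance(K, P) = 10.6 — off by 5.10.

M = (0.00, 0.00) ✓; MW at 21.20° ✓; |MW| = 26.70 ✓; ∠MWV = 74.30° ✓; |WV| = 11.90 ✓; ∠WVQ = 148.4° ✓; |VQ| = 26.40 ✓; ∠VQL = 137.6° ✓; |QL| = 17.70 ✓; ∠QLC = 38.60° ✓; |LC| = 12.30 ✓; ∠LCK = 105.2° ✓; |CK| = 25.80 ✓; ∠CKP = 86.70° ✓; |KP| = 15.70 ✗.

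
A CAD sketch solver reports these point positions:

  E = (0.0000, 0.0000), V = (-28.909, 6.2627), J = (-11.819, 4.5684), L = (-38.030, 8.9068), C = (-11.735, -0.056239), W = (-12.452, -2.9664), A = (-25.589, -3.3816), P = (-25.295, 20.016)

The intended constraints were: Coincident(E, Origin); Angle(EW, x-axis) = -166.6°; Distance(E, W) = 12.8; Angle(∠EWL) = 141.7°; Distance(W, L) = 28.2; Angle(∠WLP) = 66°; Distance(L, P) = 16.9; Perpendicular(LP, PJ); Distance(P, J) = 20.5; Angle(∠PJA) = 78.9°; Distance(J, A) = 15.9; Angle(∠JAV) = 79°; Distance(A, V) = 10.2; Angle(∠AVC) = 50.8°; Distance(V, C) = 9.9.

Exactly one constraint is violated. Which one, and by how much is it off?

Distance(V, C) = 9.9 — off by 8.40.

E = (0.00, 0.00) ✓; EW at -166.6° ✓; |EW| = 12.80 ✓; ∠EWL = 141.7° ✓; |WL| = 28.20 ✓; ∠WLP = 66.00° ✓; |LP| = 16.90 ✓; ∠(LP, PJ) = 90.00° ✓; |PJ| = 20.50 ✓; ∠PJA = 78.90° ✓; |JA| = 15.90 ✓; ∠JAV = 79.00° ✓; |AV| = 10.20 ✓; ∠AVC = 50.80° ✓; |VC| = 18.30 ✗.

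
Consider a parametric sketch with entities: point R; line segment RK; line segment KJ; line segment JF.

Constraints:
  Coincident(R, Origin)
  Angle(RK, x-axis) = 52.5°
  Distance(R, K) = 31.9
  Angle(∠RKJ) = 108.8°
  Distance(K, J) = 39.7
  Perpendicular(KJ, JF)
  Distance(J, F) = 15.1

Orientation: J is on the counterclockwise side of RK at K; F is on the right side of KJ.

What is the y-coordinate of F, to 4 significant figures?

66.71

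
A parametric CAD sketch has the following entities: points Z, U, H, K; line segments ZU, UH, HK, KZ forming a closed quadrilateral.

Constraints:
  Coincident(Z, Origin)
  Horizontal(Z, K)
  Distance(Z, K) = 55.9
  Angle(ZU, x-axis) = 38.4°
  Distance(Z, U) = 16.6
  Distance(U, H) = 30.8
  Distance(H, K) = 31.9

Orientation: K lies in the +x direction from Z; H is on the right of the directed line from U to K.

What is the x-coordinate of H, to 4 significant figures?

28.49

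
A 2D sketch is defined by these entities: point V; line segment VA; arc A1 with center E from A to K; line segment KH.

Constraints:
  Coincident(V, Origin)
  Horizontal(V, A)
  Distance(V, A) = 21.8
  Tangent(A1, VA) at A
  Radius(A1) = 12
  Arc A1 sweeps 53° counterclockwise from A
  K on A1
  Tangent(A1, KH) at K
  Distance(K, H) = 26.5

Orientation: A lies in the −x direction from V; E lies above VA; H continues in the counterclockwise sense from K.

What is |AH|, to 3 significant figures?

36.4

V is at the origin; VA is horizontal with |VA| = 21.8 and A on the −x side, so A = (-21.8, 0.00). The tangent condition forces EA to be normal to VA, so E = A + (0, 12) = (-21.8, 12.0). On A1, A sits at bearing -90° from E; a 53° counterclockwise sweep puts K at bearing -37°, so K = E + 12.0·(cos -37°, sin -37°) = (-12.2, 4.78). Tangency of A1 to KH means the radius EK is perpendicular to KH, so KH runs along (−sin -37°, cos -37°); with |KH| = 26.5, H = (3.73, 25.9). Then |AH| = |H − A| = 36.4.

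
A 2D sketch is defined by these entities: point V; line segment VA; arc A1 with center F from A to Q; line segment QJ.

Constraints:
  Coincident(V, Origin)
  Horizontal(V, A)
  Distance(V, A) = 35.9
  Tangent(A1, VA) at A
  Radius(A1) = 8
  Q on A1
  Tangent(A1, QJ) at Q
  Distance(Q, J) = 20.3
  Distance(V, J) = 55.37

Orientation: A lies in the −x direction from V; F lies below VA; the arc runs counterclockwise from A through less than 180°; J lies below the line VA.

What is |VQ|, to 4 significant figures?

43.95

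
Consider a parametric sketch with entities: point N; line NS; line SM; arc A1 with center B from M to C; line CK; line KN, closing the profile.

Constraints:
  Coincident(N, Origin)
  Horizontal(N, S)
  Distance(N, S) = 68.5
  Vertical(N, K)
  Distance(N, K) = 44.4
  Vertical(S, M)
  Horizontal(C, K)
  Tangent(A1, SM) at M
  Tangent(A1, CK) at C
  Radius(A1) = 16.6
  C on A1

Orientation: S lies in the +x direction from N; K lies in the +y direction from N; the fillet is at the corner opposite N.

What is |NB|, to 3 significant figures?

58.9

N and K share the same x with |NK| = 44.4 and K on the +y side, so K = (0.00, 44.4). The virtual corner opposite N is at (68.5, 44.4). Tangency of A1 to SM means the radius BM is perpendicular to SM and A1 meets CK tangentially, so BC is at right angles to CK, with radius 16.6, so the center B sits 16.6 in from both sides at B = (51.9, 27.8). Then |NB| = |B − N| = 58.9.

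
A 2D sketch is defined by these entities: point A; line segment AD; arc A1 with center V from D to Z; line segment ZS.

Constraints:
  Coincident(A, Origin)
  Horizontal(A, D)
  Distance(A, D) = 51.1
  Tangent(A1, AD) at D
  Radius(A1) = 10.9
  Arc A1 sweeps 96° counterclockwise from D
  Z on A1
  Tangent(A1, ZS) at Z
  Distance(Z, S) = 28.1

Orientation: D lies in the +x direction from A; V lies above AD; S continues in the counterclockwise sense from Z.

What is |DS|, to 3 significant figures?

40.8

A is at the origin; AD is horizontal with |AD| = 51.1 and D on the +x side, so D = (51.1, 0.00). Since A1 is tangent to AD there, VD ⟂ AD, so V = D + (0, 10.9) = (51.1, 10.9). On A1, D sits at bearing -90° from V; a 96° counterclockwise sweep puts Z at bearing 6°, so Z = V + 10.9·(cos 6°, sin 6°) = (61.9, 12.0). Tangency of A1 to ZS means the radius VZ is perpendicular to ZS, so ZS runs along (−sin 6°, cos 6°); with |ZS| = 28.1, S = (59.0, 40.0). Then |DS| = |S − D| = 40.8.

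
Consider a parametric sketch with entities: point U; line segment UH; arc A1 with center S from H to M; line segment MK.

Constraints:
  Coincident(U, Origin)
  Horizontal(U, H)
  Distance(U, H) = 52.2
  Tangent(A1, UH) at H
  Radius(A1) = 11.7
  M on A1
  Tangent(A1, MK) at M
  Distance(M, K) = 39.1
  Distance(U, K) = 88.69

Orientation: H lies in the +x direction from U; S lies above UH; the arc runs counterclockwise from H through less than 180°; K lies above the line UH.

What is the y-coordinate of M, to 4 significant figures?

7.588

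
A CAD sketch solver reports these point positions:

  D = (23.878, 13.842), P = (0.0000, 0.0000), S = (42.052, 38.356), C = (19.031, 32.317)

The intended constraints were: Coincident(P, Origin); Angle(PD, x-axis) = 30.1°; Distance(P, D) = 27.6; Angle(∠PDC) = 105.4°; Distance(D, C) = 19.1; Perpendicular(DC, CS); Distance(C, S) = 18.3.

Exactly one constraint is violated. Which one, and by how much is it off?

Distance(C, S) = 18.3 — off by 5.50.

P = (0.00, 0.00) ✓; PD at 30.10° ✓; |PD| = 27.60 ✓; ∠PDC = 105.4° ✓; |DC| = 19.10 ✓; ∠(DC, CS) = 90.00° ✓; |CS| = 23.80 ✗.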